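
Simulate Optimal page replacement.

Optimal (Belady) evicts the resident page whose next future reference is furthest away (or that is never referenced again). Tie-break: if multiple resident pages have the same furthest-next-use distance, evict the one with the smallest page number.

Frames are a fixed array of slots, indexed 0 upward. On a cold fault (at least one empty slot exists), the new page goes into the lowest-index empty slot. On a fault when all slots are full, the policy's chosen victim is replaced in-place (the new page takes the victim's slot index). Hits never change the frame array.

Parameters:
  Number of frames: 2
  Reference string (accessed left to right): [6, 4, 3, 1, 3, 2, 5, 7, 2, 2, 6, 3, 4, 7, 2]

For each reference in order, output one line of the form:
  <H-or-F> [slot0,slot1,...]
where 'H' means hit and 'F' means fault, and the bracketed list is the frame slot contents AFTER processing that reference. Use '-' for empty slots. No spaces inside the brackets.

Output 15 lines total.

F [6,-]
F [6,4]
F [6,3]
F [1,3]
H [1,3]
F [2,3]
F [2,5]
F [2,7]
H [2,7]
H [2,7]
F [6,7]
F [3,7]
F [4,7]
H [4,7]
F [2,7]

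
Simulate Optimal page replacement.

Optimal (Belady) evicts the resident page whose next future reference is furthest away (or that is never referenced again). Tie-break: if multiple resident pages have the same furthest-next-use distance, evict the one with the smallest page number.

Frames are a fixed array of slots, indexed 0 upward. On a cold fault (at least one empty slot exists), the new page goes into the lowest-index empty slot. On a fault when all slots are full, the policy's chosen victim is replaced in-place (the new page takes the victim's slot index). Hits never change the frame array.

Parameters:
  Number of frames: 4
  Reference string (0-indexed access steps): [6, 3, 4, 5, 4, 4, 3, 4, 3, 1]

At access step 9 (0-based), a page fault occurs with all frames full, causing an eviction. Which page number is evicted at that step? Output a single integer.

Step 0: ref 6 -> FAULT, frames=[6,-,-,-]
Step 1: ref 3 -> FAULT, frames=[6,3,-,-]
Step 2: ref 4 -> FAULT, frames=[6,3,4,-]
Step 3: ref 5 -> FAULT, frames=[6,3,4,5]
Step 4: ref 4 -> HIT, frames=[6,3,4,5]
Step 5: ref 4 -> HIT, frames=[6,3,4,5]
Step 6: ref 3 -> HIT, frames=[6,3,4,5]
Step 7: ref 4 -> HIT, frames=[6,3,4,5]
Step 8: ref 3 -> HIT, frames=[6,3,4,5]
Step 9: ref 1 -> FAULT, evict 3, frames=[6,1,4,5]
At step 9: evicted page 3

Answer: 3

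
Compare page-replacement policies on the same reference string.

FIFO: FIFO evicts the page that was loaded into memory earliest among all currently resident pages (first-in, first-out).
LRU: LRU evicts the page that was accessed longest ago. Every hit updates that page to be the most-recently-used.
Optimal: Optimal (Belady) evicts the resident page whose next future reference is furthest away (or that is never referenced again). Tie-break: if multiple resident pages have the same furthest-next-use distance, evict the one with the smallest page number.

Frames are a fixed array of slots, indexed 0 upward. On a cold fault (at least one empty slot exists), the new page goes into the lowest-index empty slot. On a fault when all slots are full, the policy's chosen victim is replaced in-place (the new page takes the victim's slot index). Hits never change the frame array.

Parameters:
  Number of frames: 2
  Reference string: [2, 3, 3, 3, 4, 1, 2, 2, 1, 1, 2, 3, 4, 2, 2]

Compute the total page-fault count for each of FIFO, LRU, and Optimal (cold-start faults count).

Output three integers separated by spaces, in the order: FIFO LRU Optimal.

--- FIFO ---
  step 0: ref 2 -> FAULT, frames=[2,-] (faults so far: 1)
  step 1: ref 3 -> FAULT, frames=[2,3] (faults so far: 2)
  step 2: ref 3 -> HIT, frames=[2,3] (faults so far: 2)
  step 3: ref 3 -> HIT, frames=[2,3] (faults so far: 2)
  step 4: ref 4 -> FAULT, evict 2, frames=[4,3] (faults so far: 3)
  step 5: ref 1 -> FAULT, evict 3, frames=[4,1] (faults so far: 4)
  step 6: ref 2 -> FAULT, evict 4, frames=[2,1] (faults so far: 5)
  step 7: ref 2 -> HIT, frames=[2,1] (faults so far: 5)
  step 8: ref 1 -> HIT, frames=[2,1] (faults so far: 5)
  step 9: ref 1 -> HIT, frames=[2,1] (faults so far: 5)
  step 10: ref 2 -> HIT, frames=[2,1] (faults so far: 5)
  step 11: ref 3 -> FAULT, evict 1, frames=[2,3] (faults so far: 6)
  step 12: ref 4 -> FAULT, evict 2, frames=[4,3] (faults so far: 7)
  step 13: ref 2 -> FAULT, evict 3, frames=[4,2] (faults so far: 8)
  step 14: ref 2 -> HIT, frames=[4,2] (faults so far: 8)
  FIFO total faults: 8
--- LRU ---
  step 0: ref 2 -> FAULT, frames=[2,-] (faults so far: 1)
  step 1: ref 3 -> FAULT, frames=[2,3] (faults so far: 2)
  step 2: ref 3 -> HIT, frames=[2,3] (faults so far: 2)
  step 3: ref 3 -> HIT, frames=[2,3] (faults so far: 2)
  step 4: ref 4 -> FAULT, evict 2, frames=[4,3] (faults so far: 3)
  step 5: ref 1 -> FAULT, evict 3, frames=[4,1] (faults so far: 4)
  step 6: ref 2 -> FAULT, evict 4, frames=[2,1] (faults so far: 5)
  step 7: ref 2 -> HIT, frames=[2,1] (faults so far: 5)
  step 8: ref 1 -> HIT, frames=[2,1] (faults so far: 5)
  step 9: ref 1 -> HIT, frames=[2,1] (faults so far: 5)
  step 10: ref 2 -> HIT, frames=[2,1] (faults so far: 5)
  step 11: ref 3 -> FAULT, evict 1, frames=[2,3] (faults so far: 6)
  step 12: ref 4 -> FAULT, evict 2, frames=[4,3] (faults so far: 7)
  step 13: ref 2 -> FAULT, evict 3, frames=[4,2] (faults so far: 8)
  step 14: ref 2 -> HIT, frames=[4,2] (faults so far: 8)
  LRU total faults: 8
--- Optimal ---
  step 0: ref 2 -> FAULT, frames=[2,-] (faults so far: 1)
  step 1: ref 3 -> FAULT, frames=[2,3] (faults so far: 2)
  step 2: ref 3 -> HIT, frames=[2,3] (faults so far: 2)
  step 3: ref 3 -> HIT, frames=[2,3] (faults so far: 2)
  step 4: ref 4 -> FAULT, evict 3, frames=[2,4] (faults so far: 3)
  step 5: ref 1 -> FAULT, evict 4, frames=[2,1] (faults so far: 4)
  step 6: ref 2 -> HIT, frames=[2,1] (faults so far: 4)
  step 7: ref 2 -> HIT, frames=[2,1] (faults so far: 4)
  step 8: ref 1 -> HIT, frames=[2,1] (faults so far: 4)
  step 9: ref 1 -> HIT, frames=[2,1] (faults so far: 4)
  step 10: ref 2 -> HIT, frames=[2,1] (faults so far: 4)
  step 11: ref 3 -> FAULT, evict 1, frames=[2,3] (faults so far: 5)
  step 12: ref 4 -> FAULT, evict 3, frames=[2,4] (faults so far: 6)
  step 13: ref 2 -> HIT, frames=[2,4] (faults so far: 6)
  step 14: ref 2 -> HIT, frames=[2,4] (faults so far: 6)
  Optimal total faults: 6

Answer: 8 8 6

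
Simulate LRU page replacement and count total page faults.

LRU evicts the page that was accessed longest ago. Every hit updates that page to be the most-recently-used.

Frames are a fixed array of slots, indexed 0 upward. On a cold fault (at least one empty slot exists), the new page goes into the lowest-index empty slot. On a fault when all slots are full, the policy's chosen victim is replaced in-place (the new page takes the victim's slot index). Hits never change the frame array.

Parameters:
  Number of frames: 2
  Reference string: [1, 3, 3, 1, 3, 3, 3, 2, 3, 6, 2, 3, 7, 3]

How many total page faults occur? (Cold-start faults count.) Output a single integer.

Step 0: ref 1 → FAULT, frames=[1,-]
Step 1: ref 3 → FAULT, frames=[1,3]
Step 2: ref 3 → HIT, frames=[1,3]
Step 3: ref 1 → HIT, frames=[1,3]
Step 4: ref 3 → HIT, frames=[1,3]
Step 5: ref 3 → HIT, frames=[1,3]
Step 6: ref 3 → HIT, frames=[1,3]
Step 7: ref 2 → FAULT (evict 1), frames=[2,3]
Step 8: ref 3 → HIT, frames=[2,3]
Step 9: ref 6 → FAULT (evict 2), frames=[6,3]
Step 10: ref 2 → FAULT (evict 3), frames=[6,2]
Step 11: ref 3 → FAULT (evict 6), frames=[3,2]
Step 12: ref 7 → FAULT (evict 2), frames=[3,7]
Step 13: ref 3 → HIT, frames=[3,7]
Total faults: 7

Answer: 7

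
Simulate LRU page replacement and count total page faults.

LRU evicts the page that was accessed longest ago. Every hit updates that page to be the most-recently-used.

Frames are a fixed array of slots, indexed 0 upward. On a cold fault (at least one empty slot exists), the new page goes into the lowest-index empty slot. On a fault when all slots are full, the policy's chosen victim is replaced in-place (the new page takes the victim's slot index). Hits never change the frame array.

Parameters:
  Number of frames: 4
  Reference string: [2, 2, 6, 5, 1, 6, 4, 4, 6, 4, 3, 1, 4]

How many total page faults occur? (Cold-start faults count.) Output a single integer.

Answer: 6

Derivation:
Step 0: ref 2 → FAULT, frames=[2,-,-,-]
Step 1: ref 2 → HIT, frames=[2,-,-,-]
Step 2: ref 6 → FAULT, frames=[2,6,-,-]
Step 3: ref 5 → FAULT, frames=[2,6,5,-]
Step 4: ref 1 → FAULT, frames=[2,6,5,1]
Step 5: ref 6 → HIT, frames=[2,6,5,1]
Step 6: ref 4 → FAULT (evict 2), frames=[4,6,5,1]
Step 7: ref 4 → HIT, frames=[4,6,5,1]
Step 8: ref 6 → HIT, frames=[4,6,5,1]
Step 9: ref 4 → HIT, frames=[4,6,5,1]
Step 10: ref 3 → FAULT (evict 5), frames=[4,6,3,1]
Step 11: ref 1 → HIT, frames=[4,6,3,1]
Step 12: ref 4 → HIT, frames=[4,6,3,1]
Total faults: 6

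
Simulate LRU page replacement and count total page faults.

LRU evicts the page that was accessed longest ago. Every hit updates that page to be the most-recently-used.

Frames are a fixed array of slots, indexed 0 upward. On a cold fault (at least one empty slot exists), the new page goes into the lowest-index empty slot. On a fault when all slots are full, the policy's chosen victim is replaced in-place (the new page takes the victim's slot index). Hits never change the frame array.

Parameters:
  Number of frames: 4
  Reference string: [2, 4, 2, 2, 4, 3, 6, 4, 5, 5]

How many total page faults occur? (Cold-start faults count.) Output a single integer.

Answer: 5

Derivation:
Step 0: ref 2 → FAULT, frames=[2,-,-,-]
Step 1: ref 4 → FAULT, frames=[2,4,-,-]
Step 2: ref 2 → HIT, frames=[2,4,-,-]
Step 3: ref 2 → HIT, frames=[2,4,-,-]
Step 4: ref 4 → HIT, frames=[2,4,-,-]
Step 5: ref 3 → FAULT, frames=[2,4,3,-]
Step 6: ref 6 → FAULT, frames=[2,4,3,6]
Step 7: ref 4 → HIT, frames=[2,4,3,6]
Step 8: ref 5 → FAULT (evict 2), frames=[5,4,3,6]
Step 9: ref 5 → HIT, frames=[5,4,3,6]
Total faults: 5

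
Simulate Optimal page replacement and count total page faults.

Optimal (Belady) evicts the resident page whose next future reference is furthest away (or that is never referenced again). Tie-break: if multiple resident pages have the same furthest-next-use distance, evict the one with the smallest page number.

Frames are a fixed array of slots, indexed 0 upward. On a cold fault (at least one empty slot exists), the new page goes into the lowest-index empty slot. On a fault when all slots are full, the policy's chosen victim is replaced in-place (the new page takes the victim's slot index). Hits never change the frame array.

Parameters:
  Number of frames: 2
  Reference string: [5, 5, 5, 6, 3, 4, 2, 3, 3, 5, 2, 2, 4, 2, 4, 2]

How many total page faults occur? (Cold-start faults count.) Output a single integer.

Step 0: ref 5 → FAULT, frames=[5,-]
Step 1: ref 5 → HIT, frames=[5,-]
Step 2: ref 5 → HIT, frames=[5,-]
Step 3: ref 6 → FAULT, frames=[5,6]
Step 4: ref 3 → FAULT (evict 6), frames=[5,3]
Step 5: ref 4 → FAULT (evict 5), frames=[4,3]
Step 6: ref 2 → FAULT (evict 4), frames=[2,3]
Step 7: ref 3 → HIT, frames=[2,3]
Step 8: ref 3 → HIT, frames=[2,3]
Step 9: ref 5 → FAULT (evict 3), frames=[2,5]
Step 10: ref 2 → HIT, frames=[2,5]
Step 11: ref 2 → HIT, frames=[2,5]
Step 12: ref 4 → FAULT (evict 5), frames=[2,4]
Step 13: ref 2 → HIT, frames=[2,4]
Step 14: ref 4 → HIT, frames=[2,4]
Step 15: ref 2 → HIT, frames=[2,4]
Total faults: 7

Answer: 7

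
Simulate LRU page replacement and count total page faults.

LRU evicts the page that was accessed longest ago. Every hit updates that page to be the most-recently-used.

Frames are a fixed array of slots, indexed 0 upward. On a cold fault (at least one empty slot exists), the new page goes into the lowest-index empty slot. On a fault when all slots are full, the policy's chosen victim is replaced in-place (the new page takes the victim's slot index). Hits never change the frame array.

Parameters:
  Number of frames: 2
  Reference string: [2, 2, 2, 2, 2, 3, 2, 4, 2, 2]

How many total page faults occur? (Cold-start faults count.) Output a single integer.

Answer: 3

Derivation:
Step 0: ref 2 → FAULT, frames=[2,-]
Step 1: ref 2 → HIT, frames=[2,-]
Step 2: ref 2 → HIT, frames=[2,-]
Step 3: ref 2 → HIT, frames=[2,-]
Step 4: ref 2 → HIT, frames=[2,-]
Step 5: ref 3 → FAULT, frames=[2,3]
Step 6: ref 2 → HIT, frames=[2,3]
Step 7: ref 4 → FAULT (evict 3), frames=[2,4]
Step 8: ref 2 → HIT, frames=[2,4]
Step 9: ref 2 → HIT, frames=[2,4]
Total faults: 3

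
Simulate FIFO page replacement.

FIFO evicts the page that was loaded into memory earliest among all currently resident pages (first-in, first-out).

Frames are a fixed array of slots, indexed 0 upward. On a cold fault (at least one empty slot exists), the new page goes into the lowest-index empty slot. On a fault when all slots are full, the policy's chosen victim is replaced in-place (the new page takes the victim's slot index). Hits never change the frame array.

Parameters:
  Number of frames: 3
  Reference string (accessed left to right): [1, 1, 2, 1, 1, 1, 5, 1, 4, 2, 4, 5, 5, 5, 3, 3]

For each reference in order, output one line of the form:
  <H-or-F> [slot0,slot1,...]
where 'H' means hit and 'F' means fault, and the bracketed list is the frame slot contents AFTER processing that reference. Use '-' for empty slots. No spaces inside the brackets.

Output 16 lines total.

F [1,-,-]
H [1,-,-]
F [1,2,-]
H [1,2,-]
H [1,2,-]
H [1,2,-]
F [1,2,5]
H [1,2,5]
F [4,2,5]
H [4,2,5]
H [4,2,5]
H [4,2,5]
H [4,2,5]
H [4,2,5]
F [4,3,5]
H [4,3,5]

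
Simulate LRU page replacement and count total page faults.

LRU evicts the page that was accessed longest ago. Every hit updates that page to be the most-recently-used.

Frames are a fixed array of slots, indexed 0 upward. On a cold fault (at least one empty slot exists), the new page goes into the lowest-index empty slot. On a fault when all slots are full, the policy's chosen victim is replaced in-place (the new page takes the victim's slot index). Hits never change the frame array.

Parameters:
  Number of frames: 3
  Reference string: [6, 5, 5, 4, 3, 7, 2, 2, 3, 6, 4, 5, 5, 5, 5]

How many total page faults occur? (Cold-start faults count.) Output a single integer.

Step 0: ref 6 → FAULT, frames=[6,-,-]
Step 1: ref 5 → FAULT, frames=[6,5,-]
Step 2: ref 5 → HIT, frames=[6,5,-]
Step 3: ref 4 → FAULT, frames=[6,5,4]
Step 4: ref 3 → FAULT (evict 6), frames=[3,5,4]
Step 5: ref 7 → FAULT (evict 5), frames=[3,7,4]
Step 6: ref 2 → FAULT (evict 4), frames=[3,7,2]
Step 7: ref 2 → HIT, frames=[3,7,2]
Step 8: ref 3 → HIT, frames=[3,7,2]
Step 9: ref 6 → FAULT (evict 7), frames=[3,6,2]
Step 10: ref 4 → FAULT (evict 2), frames=[3,6,4]
Step 11: ref 5 → FAULT (evict 3), frames=[5,6,4]
Step 12: ref 5 → HIT, frames=[5,6,4]
Step 13: ref 5 → HIT, frames=[5,6,4]
Step 14: ref 5 → HIT, frames=[5,6,4]
Total faults: 9

Answer: 9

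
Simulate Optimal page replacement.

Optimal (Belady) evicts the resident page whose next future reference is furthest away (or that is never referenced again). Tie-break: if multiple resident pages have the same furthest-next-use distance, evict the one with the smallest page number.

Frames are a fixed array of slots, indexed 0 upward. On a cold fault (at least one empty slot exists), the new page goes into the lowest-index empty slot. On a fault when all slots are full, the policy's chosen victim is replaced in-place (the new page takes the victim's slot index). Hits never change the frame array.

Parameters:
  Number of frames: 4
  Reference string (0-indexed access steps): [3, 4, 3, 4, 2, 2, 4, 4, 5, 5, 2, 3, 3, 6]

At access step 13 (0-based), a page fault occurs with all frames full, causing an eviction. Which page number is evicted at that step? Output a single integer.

Step 0: ref 3 -> FAULT, frames=[3,-,-,-]
Step 1: ref 4 -> FAULT, frames=[3,4,-,-]
Step 2: ref 3 -> HIT, frames=[3,4,-,-]
Step 3: ref 4 -> HIT, frames=[3,4,-,-]
Step 4: ref 2 -> FAULT, frames=[3,4,2,-]
Step 5: ref 2 -> HIT, frames=[3,4,2,-]
Step 6: ref 4 -> HIT, frames=[3,4,2,-]
Step 7: ref 4 -> HIT, frames=[3,4,2,-]
Step 8: ref 5 -> FAULT, frames=[3,4,2,5]
Step 9: ref 5 -> HIT, frames=[3,4,2,5]
Step 10: ref 2 -> HIT, frames=[3,4,2,5]
Step 11: ref 3 -> HIT, frames=[3,4,2,5]
Step 12: ref 3 -> HIT, frames=[3,4,2,5]
Step 13: ref 6 -> FAULT, evict 2, frames=[3,4,6,5]
At step 13: evicted page 2

Answer: 2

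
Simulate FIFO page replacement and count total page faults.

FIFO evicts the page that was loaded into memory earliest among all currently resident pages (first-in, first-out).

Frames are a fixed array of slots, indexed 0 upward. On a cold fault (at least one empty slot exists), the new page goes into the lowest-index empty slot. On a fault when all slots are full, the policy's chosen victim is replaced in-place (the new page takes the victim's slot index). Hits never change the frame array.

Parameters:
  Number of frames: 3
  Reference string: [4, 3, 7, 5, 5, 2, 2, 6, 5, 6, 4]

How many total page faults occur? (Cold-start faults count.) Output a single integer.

Answer: 7

Derivation:
Step 0: ref 4 → FAULT, frames=[4,-,-]
Step 1: ref 3 → FAULT, frames=[4,3,-]
Step 2: ref 7 → FAULT, frames=[4,3,7]
Step 3: ref 5 → FAULT (evict 4), frames=[5,3,7]
Step 4: ref 5 → HIT, frames=[5,3,7]
Step 5: ref 2 → FAULT (evict 3), frames=[5,2,7]
Step 6: ref 2 → HIT, frames=[5,2,7]
Step 7: ref 6 → FAULT (evict 7), frames=[5,2,6]
Step 8: ref 5 → HIT, frames=[5,2,6]
Step 9: ref 6 → HIT, frames=[5,2,6]
Step 10: ref 4 → FAULT (evict 5), frames=[4,2,6]
Total faults: 7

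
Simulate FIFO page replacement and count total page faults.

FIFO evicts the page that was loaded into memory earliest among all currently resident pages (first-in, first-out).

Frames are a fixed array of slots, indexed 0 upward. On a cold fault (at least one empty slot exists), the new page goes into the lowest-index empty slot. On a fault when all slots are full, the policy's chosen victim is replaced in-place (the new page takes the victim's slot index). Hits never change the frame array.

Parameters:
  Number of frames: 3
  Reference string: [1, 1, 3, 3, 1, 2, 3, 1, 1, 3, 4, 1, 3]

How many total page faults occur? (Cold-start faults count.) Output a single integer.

Answer: 6

Derivation:
Step 0: ref 1 → FAULT, frames=[1,-,-]
Step 1: ref 1 → HIT, frames=[1,-,-]
Step 2: ref 3 → FAULT, frames=[1,3,-]
Step 3: ref 3 → HIT, frames=[1,3,-]
Step 4: ref 1 → HIT, frames=[1,3,-]
Step 5: ref 2 → FAULT, frames=[1,3,2]
Step 6: ref 3 → HIT, frames=[1,3,2]
Step 7: ref 1 → HIT, frames=[1,3,2]
Step 8: ref 1 → HIT, frames=[1,3,2]
Step 9: ref 3 → HIT, frames=[1,3,2]
Step 10: ref 4 → FAULT (evict 1), frames=[4,3,2]
Step 11: ref 1 → FAULT (evict 3), frames=[4,1,2]
Step 12: ref 3 → FAULT (evict 2), frames=[4,1,3]
Total faults: 6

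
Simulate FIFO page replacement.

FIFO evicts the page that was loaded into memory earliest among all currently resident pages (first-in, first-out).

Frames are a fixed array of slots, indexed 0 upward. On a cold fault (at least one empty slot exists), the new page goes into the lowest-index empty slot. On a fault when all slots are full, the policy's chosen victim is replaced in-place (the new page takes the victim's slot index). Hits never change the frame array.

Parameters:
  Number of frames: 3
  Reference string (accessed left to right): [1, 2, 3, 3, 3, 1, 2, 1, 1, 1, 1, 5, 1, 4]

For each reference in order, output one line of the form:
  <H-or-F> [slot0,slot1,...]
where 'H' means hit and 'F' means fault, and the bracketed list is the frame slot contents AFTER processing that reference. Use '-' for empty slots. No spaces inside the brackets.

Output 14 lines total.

F [1,-,-]
F [1,2,-]
F [1,2,3]
H [1,2,3]
H [1,2,3]
H [1,2,3]
H [1,2,3]
H [1,2,3]
H [1,2,3]
H [1,2,3]
H [1,2,3]
F [5,2,3]
F [5,1,3]
F [5,1,4]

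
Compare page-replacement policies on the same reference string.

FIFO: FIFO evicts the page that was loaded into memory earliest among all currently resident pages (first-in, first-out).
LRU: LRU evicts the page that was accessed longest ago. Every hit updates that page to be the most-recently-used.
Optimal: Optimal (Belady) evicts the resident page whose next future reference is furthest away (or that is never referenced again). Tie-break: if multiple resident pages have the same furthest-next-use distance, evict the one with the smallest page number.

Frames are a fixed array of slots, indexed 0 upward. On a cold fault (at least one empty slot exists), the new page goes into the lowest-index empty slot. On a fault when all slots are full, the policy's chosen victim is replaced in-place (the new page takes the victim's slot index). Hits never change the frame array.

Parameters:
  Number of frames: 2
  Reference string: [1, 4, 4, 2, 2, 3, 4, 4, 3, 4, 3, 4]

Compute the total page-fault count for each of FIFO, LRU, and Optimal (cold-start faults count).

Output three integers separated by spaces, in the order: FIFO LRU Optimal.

--- FIFO ---
  step 0: ref 1 -> FAULT, frames=[1,-] (faults so far: 1)
  step 1: ref 4 -> FAULT, frames=[1,4] (faults so far: 2)
  step 2: ref 4 -> HIT, frames=[1,4] (faults so far: 2)
  step 3: ref 2 -> FAULT, evict 1, frames=[2,4] (faults so far: 3)
  step 4: ref 2 -> HIT, frames=[2,4] (faults so far: 3)
  step 5: ref 3 -> FAULT, evict 4, frames=[2,3] (faults so far: 4)
  step 6: ref 4 -> FAULT, evict 2, frames=[4,3] (faults so far: 5)
  step 7: ref 4 -> HIT, frames=[4,3] (faults so far: 5)
  step 8: ref 3 -> HIT, frames=[4,3] (faults so far: 5)
  step 9: ref 4 -> HIT, frames=[4,3] (faults so far: 5)
  step 10: ref 3 -> HIT, frames=[4,3] (faults so far: 5)
  step 11: ref 4 -> HIT, frames=[4,3] (faults so far: 5)
  FIFO total faults: 5
--- LRU ---
  step 0: ref 1 -> FAULT, frames=[1,-] (faults so far: 1)
  step 1: ref 4 -> FAULT, frames=[1,4] (faults so far: 2)
  step 2: ref 4 -> HIT, frames=[1,4] (faults so far: 2)
  step 3: ref 2 -> FAULT, evict 1, frames=[2,4] (faults so far: 3)
  step 4: ref 2 -> HIT, frames=[2,4] (faults so far: 3)
  step 5: ref 3 -> FAULT, evict 4, frames=[2,3] (faults so far: 4)
  step 6: ref 4 -> FAULT, evict 2, frames=[4,3] (faults so far: 5)
  step 7: ref 4 -> HIT, frames=[4,3] (faults so far: 5)
  step 8: ref 3 -> HIT, frames=[4,3] (faults so far: 5)
  step 9: ref 4 -> HIT, frames=[4,3] (faults so far: 5)
  step 10: ref 3 -> HIT, frames=[4,3] (faults so far: 5)
  step 11: ref 4 -> HIT, frames=[4,3] (faults so far: 5)
  LRU total faults: 5
--- Optimal ---
  step 0: ref 1 -> FAULT, frames=[1,-] (faults so far: 1)
  step 1: ref 4 -> FAULT, frames=[1,4] (faults so far: 2)
  step 2: ref 4 -> HIT, frames=[1,4] (faults so far: 2)
  step 3: ref 2 -> FAULT, evict 1, frames=[2,4] (faults so far: 3)
  step 4: ref 2 -> HIT, frames=[2,4] (faults so far: 3)
  step 5: ref 3 -> FAULT, evict 2, frames=[3,4] (faults so far: 4)
  step 6: ref 4 -> HIT, frames=[3,4] (faults so far: 4)
  step 7: ref 4 -> HIT, frames=[3,4] (faults so far: 4)
  step 8: ref 3 -> HIT, frames=[3,4] (faults so far: 4)
  step 9: ref 4 -> HIT, frames=[3,4] (faults so far: 4)
  step 10: ref 3 -> HIT, frames=[3,4] (faults so far: 4)
  step 11: ref 4 -> HIT, frames=[3,4] (faults so far: 4)
  Optimal total faults: 4

Answer: 5 5 4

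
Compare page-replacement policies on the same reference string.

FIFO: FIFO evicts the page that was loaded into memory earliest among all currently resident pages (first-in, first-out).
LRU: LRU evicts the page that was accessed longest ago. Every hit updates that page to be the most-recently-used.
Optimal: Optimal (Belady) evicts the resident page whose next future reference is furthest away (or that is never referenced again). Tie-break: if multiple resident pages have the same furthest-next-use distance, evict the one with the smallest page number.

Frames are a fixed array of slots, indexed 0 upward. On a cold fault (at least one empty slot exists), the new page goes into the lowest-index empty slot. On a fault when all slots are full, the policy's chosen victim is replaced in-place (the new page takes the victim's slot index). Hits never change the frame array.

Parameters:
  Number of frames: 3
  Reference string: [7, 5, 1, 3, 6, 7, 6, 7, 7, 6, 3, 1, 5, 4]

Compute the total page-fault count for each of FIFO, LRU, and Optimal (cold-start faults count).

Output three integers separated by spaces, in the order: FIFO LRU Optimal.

Answer: 9 9 8

Derivation:
--- FIFO ---
  step 0: ref 7 -> FAULT, frames=[7,-,-] (faults so far: 1)
  step 1: ref 5 -> FAULT, frames=[7,5,-] (faults so far: 2)
  step 2: ref 1 -> FAULT, frames=[7,5,1] (faults so far: 3)
  step 3: ref 3 -> FAULT, evict 7, frames=[3,5,1] (faults so far: 4)
  step 4: ref 6 -> FAULT, evict 5, frames=[3,6,1] (faults so far: 5)
  step 5: ref 7 -> FAULT, evict 1, frames=[3,6,7] (faults so far: 6)
  step 6: ref 6 -> HIT, frames=[3,6,7] (faults so far: 6)
  step 7: ref 7 -> HIT, frames=[3,6,7] (faults so far: 6)
  step 8: ref 7 -> HIT, frames=[3,6,7] (faults so far: 6)
  step 9: ref 6 -> HIT, frames=[3,6,7] (faults so far: 6)
  step 10: ref 3 -> HIT, frames=[3,6,7] (faults so far: 6)
  step 11: ref 1 -> FAULT, evict 3, frames=[1,6,7] (faults so far: 7)
  step 12: ref 5 -> FAULT, evict 6, frames=[1,5,7] (faults so far: 8)
  step 13: ref 4 -> FAULT, evict 7, frames=[1,5,4] (faults so far: 9)
  FIFO total faults: 9
--- LRU ---
  step 0: ref 7 -> FAULT, frames=[7,-,-] (faults so far: 1)
  step 1: ref 5 -> FAULT, frames=[7,5,-] (faults so far: 2)
  step 2: ref 1 -> FAULT, frames=[7,5,1] (faults so far: 3)
  step 3: ref 3 -> FAULT, evict 7, frames=[3,5,1] (faults so far: 4)
  step 4: ref 6 -> FAULT, evict 5, frames=[3,6,1] (faults so far: 5)
  step 5: ref 7 -> FAULT, evict 1, frames=[3,6,7] (faults so far: 6)
  step 6: ref 6 -> HIT, frames=[3,6,7] (faults so far: 6)
  step 7: ref 7 -> HIT, frames=[3,6,7] (faults so far: 6)
  step 8: ref 7 -> HIT, frames=[3,6,7] (faults so far: 6)
  step 9: ref 6 -> HIT, frames=[3,6,7] (faults so far: 6)
  step 10: ref 3 -> HIT, frames=[3,6,7] (faults so far: 6)
  step 11: ref 1 -> FAULT, evict 7, frames=[3,6,1] (faults so far: 7)
  step 12: ref 5 -> FAULT, evict 6, frames=[3,5,1] (faults so far: 8)
  step 13: ref 4 -> FAULT, evict 3, frames=[4,5,1] (faults so far: 9)
  LRU total faults: 9
--- Optimal ---
  step 0: ref 7 -> FAULT, frames=[7,-,-] (faults so far: 1)
  step 1: ref 5 -> FAULT, frames=[7,5,-] (faults so far: 2)
  step 2: ref 1 -> FAULT, frames=[7,5,1] (faults so far: 3)
  step 3: ref 3 -> FAULT, evict 5, frames=[7,3,1] (faults so far: 4)
  step 4: ref 6 -> FAULT, evict 1, frames=[7,3,6] (faults so far: 5)
  step 5: ref 7 -> HIT, frames=[7,3,6] (faults so far: 5)
  step 6: ref 6 -> HIT, frames=[7,3,6] (faults so far: 5)
  step 7: ref 7 -> HIT, frames=[7,3,6] (faults so far: 5)
  step 8: ref 7 -> HIT, frames=[7,3,6] (faults so far: 5)
  step 9: ref 6 -> HIT, frames=[7,3,6] (faults so far: 5)
  step 10: ref 3 -> HIT, frames=[7,3,6] (faults so far: 5)
  step 11: ref 1 -> FAULT, evict 3, frames=[7,1,6] (faults so far: 6)
  step 12: ref 5 -> FAULT, evict 1, frames=[7,5,6] (faults so far: 7)
  step 13: ref 4 -> FAULT, evict 5, frames=[7,4,6] (faults so far: 8)
  Optimal total faults: 8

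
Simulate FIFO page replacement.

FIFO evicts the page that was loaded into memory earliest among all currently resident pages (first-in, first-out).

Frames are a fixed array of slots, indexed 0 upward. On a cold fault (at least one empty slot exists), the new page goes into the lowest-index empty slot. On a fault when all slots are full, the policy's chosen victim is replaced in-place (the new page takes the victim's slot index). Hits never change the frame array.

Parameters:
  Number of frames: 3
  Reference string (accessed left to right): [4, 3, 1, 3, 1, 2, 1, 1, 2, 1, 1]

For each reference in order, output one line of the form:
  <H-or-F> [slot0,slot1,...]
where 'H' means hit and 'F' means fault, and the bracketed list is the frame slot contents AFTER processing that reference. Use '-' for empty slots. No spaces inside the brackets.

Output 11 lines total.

F [4,-,-]
F [4,3,-]
F [4,3,1]
H [4,3,1]
H [4,3,1]
F [2,3,1]
H [2,3,1]
H [2,3,1]
H [2,3,1]
H [2,3,1]
H [2,3,1]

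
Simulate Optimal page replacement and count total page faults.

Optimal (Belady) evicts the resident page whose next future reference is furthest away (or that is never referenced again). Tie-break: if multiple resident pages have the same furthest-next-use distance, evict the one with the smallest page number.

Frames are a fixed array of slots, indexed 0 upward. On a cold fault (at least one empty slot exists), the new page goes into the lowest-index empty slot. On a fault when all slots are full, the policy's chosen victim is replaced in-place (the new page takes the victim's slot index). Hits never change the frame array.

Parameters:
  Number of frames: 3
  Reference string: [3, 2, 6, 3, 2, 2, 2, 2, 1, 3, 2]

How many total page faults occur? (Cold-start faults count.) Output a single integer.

Step 0: ref 3 → FAULT, frames=[3,-,-]
Step 1: ref 2 → FAULT, frames=[3,2,-]
Step 2: ref 6 → FAULT, frames=[3,2,6]
Step 3: ref 3 → HIT, frames=[3,2,6]
Step 4: ref 2 → HIT, frames=[3,2,6]
Step 5: ref 2 → HIT, frames=[3,2,6]
Step 6: ref 2 → HIT, frames=[3,2,6]
Step 7: ref 2 → HIT, frames=[3,2,6]
Step 8: ref 1 → FAULT (evict 6), frames=[3,2,1]
Step 9: ref 3 → HIT, frames=[3,2,1]
Step 10: ref 2 → HIT, frames=[3,2,1]
Total faults: 4

Answer: 4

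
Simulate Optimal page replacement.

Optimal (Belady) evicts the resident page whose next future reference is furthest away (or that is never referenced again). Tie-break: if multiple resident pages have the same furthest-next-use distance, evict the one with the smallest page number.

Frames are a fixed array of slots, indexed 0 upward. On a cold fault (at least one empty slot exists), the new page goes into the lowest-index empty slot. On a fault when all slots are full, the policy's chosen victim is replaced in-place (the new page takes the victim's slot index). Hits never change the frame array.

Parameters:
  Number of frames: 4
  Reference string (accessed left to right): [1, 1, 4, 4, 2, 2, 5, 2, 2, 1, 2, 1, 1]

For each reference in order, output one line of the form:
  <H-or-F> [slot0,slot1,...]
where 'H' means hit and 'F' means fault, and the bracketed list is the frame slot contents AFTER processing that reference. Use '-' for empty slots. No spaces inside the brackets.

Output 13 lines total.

F [1,-,-,-]
H [1,-,-,-]
F [1,4,-,-]
H [1,4,-,-]
F [1,4,2,-]
H [1,4,2,-]
F [1,4,2,5]
H [1,4,2,5]
H [1,4,2,5]
H [1,4,2,5]
H [1,4,2,5]
H [1,4,2,5]
H [1,4,2,5]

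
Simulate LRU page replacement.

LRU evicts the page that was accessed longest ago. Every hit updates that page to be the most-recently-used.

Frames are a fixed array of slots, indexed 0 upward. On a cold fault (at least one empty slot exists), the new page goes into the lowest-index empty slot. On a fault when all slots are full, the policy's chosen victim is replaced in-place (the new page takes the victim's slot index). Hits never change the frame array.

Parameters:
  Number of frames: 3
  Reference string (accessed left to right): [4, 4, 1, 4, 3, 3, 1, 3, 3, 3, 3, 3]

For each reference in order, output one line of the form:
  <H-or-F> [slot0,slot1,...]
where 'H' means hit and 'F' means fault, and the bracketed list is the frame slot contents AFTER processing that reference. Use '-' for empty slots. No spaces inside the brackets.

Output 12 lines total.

F [4,-,-]
H [4,-,-]
F [4,1,-]
H [4,1,-]
F [4,1,3]
H [4,1,3]
H [4,1,3]
H [4,1,3]
H [4,1,3]
H [4,1,3]
H [4,1,3]
H [4,1,3]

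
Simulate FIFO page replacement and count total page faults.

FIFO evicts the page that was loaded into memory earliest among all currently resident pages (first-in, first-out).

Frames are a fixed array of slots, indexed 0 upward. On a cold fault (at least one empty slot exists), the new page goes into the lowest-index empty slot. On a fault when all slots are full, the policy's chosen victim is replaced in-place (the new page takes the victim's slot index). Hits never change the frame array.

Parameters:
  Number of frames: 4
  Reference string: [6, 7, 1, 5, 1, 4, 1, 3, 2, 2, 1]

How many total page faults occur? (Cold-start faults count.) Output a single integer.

Step 0: ref 6 → FAULT, frames=[6,-,-,-]
Step 1: ref 7 → FAULT, frames=[6,7,-,-]
Step 2: ref 1 → FAULT, frames=[6,7,1,-]
Step 3: ref 5 → FAULT, frames=[6,7,1,5]
Step 4: ref 1 → HIT, frames=[6,7,1,5]
Step 5: ref 4 → FAULT (evict 6), frames=[4,7,1,5]
Step 6: ref 1 → HIT, frames=[4,7,1,5]
Step 7: ref 3 → FAULT (evict 7), frames=[4,3,1,5]
Step 8: ref 2 → FAULT (evict 1), frames=[4,3,2,5]
Step 9: ref 2 → HIT, frames=[4,3,2,5]
Step 10: ref 1 → FAULT (evict 5), frames=[4,3,2,1]
Total faults: 8

Answer: 8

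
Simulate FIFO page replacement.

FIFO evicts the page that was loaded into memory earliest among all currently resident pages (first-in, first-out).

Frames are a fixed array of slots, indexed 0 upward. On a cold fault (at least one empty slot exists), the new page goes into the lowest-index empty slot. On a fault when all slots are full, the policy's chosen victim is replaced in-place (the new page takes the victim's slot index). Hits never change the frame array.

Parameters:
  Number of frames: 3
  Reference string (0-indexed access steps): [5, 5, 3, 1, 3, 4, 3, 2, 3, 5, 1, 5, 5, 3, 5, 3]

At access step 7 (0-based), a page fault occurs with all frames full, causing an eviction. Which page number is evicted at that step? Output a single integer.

Step 0: ref 5 -> FAULT, frames=[5,-,-]
Step 1: ref 5 -> HIT, frames=[5,-,-]
Step 2: ref 3 -> FAULT, frames=[5,3,-]
Step 3: ref 1 -> FAULT, frames=[5,3,1]
Step 4: ref 3 -> HIT, frames=[5,3,1]
Step 5: ref 4 -> FAULT, evict 5, frames=[4,3,1]
Step 6: ref 3 -> HIT, frames=[4,3,1]
Step 7: ref 2 -> FAULT, evict 3, frames=[4,2,1]
At step 7: evicted page 3

Answer: 3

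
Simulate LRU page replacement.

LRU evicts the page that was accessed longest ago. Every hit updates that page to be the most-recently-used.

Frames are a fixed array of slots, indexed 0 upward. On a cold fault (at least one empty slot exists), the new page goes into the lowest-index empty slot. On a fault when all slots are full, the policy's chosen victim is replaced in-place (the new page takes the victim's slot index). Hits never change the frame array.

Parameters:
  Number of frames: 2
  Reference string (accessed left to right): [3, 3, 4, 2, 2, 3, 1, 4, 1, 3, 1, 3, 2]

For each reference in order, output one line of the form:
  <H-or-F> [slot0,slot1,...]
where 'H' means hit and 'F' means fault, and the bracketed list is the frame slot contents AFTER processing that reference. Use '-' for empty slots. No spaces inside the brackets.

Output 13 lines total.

F [3,-]
H [3,-]
F [3,4]
F [2,4]
H [2,4]
F [2,3]
F [1,3]
F [1,4]
H [1,4]
F [1,3]
H [1,3]
H [1,3]
F [2,3]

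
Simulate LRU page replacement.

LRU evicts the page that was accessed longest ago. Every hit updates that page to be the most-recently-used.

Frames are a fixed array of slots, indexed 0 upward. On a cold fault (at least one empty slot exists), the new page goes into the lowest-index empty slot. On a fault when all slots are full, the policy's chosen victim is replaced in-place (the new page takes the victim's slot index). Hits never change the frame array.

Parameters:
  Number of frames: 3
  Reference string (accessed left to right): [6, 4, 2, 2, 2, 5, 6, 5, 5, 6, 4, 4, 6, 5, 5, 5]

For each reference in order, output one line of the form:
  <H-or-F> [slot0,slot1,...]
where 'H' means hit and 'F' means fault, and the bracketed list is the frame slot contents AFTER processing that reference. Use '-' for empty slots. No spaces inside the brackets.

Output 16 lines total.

F [6,-,-]
F [6,4,-]
F [6,4,2]
H [6,4,2]
H [6,4,2]
F [5,4,2]
F [5,6,2]
H [5,6,2]
H [5,6,2]
H [5,6,2]
F [5,6,4]
H [5,6,4]
H [5,6,4]
H [5,6,4]
H [5,6,4]
H [5,6,4]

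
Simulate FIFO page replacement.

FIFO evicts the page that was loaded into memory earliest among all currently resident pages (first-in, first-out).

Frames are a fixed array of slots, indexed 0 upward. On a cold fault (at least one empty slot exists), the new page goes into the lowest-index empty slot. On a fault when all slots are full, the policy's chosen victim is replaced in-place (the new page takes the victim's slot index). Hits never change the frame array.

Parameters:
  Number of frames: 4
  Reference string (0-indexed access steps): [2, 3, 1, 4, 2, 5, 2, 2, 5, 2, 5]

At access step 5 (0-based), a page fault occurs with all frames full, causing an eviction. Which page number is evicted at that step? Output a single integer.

Step 0: ref 2 -> FAULT, frames=[2,-,-,-]
Step 1: ref 3 -> FAULT, frames=[2,3,-,-]
Step 2: ref 1 -> FAULT, frames=[2,3,1,-]
Step 3: ref 4 -> FAULT, frames=[2,3,1,4]
Step 4: ref 2 -> HIT, frames=[2,3,1,4]
Step 5: ref 5 -> FAULT, evict 2, frames=[5,3,1,4]
At step 5: evicted page 2

Answer: 2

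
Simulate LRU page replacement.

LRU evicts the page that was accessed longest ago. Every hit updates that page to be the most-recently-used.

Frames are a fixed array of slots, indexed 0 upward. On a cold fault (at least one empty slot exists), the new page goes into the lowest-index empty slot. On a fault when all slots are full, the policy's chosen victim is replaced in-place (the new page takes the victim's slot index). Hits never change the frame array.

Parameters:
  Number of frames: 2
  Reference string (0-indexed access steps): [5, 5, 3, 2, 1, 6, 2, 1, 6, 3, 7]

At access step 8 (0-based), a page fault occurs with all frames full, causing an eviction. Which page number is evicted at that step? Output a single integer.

Answer: 2

Derivation:
Step 0: ref 5 -> FAULT, frames=[5,-]
Step 1: ref 5 -> HIT, frames=[5,-]
Step 2: ref 3 -> FAULT, frames=[5,3]
Step 3: ref 2 -> FAULT, evict 5, frames=[2,3]
Step 4: ref 1 -> FAULT, evict 3, frames=[2,1]
Step 5: ref 6 -> FAULT, evict 2, frames=[6,1]
Step 6: ref 2 -> FAULT, evict 1, frames=[6,2]
Step 7: ref 1 -> FAULT, evict 6, frames=[1,2]
Step 8: ref 6 -> FAULT, evict 2, frames=[1,6]
At step 8: evicted page 2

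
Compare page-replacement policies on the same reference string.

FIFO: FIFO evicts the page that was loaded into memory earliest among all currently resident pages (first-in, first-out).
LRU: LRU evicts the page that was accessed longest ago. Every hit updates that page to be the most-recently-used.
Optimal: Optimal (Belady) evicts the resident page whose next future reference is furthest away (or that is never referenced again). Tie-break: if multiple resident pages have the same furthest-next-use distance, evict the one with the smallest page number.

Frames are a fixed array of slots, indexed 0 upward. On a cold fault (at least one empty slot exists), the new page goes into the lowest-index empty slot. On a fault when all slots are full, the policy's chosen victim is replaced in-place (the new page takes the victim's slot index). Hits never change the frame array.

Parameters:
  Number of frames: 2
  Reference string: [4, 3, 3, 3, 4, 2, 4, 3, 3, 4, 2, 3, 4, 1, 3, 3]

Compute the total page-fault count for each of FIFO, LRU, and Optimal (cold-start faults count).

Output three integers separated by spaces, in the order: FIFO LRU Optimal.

Answer: 9 9 7

Derivation:
--- FIFO ---
  step 0: ref 4 -> FAULT, frames=[4,-] (faults so far: 1)
  step 1: ref 3 -> FAULT, frames=[4,3] (faults so far: 2)
  step 2: ref 3 -> HIT, frames=[4,3] (faults so far: 2)
  step 3: ref 3 -> HIT, frames=[4,3] (faults so far: 2)
  step 4: ref 4 -> HIT, frames=[4,3] (faults so far: 2)
  step 5: ref 2 -> FAULT, evict 4, frames=[2,3] (faults so far: 3)
  step 6: ref 4 -> FAULT, evict 3, frames=[2,4] (faults so far: 4)
  step 7: ref 3 -> FAULT, evict 2, frames=[3,4] (faults so far: 5)
  step 8: ref 3 -> HIT, frames=[3,4] (faults so far: 5)
  step 9: ref 4 -> HIT, frames=[3,4] (faults so far: 5)
  step 10: ref 2 -> FAULT, evict 4, frames=[3,2] (faults so far: 6)
  step 11: ref 3 -> HIT, frames=[3,2] (faults so far: 6)
  step 12: ref 4 -> FAULT, evict 3, frames=[4,2] (faults so far: 7)
  step 13: ref 1 -> FAULT, evict 2, frames=[4,1] (faults so far: 8)
  step 14: ref 3 -> FAULT, evict 4, frames=[3,1] (faults so far: 9)
  step 15: ref 3 -> HIT, frames=[3,1] (faults so far: 9)
  FIFO total faults: 9
--- LRU ---
  step 0: ref 4 -> FAULT, frames=[4,-] (faults so far: 1)
  step 1: ref 3 -> FAULT, frames=[4,3] (faults so far: 2)
  step 2: ref 3 -> HIT, frames=[4,3] (faults so far: 2)
  step 3: ref 3 -> HIT, frames=[4,3] (faults so far: 2)
  step 4: ref 4 -> HIT, frames=[4,3] (faults so far: 2)
  step 5: ref 2 -> FAULT, evict 3, frames=[4,2] (faults so far: 3)
  step 6: ref 4 -> HIT, frames=[4,2] (faults so far: 3)
  step 7: ref 3 -> FAULT, evict 2, frames=[4,3] (faults so far: 4)
  step 8: ref 3 -> HIT, frames=[4,3] (faults so far: 4)
  step 9: ref 4 -> HIT, frames=[4,3] (faults so far: 4)
  step 10: ref 2 -> FAULT, evict 3, frames=[4,2] (faults so far: 5)
  step 11: ref 3 -> FAULT, evict 4, frames=[3,2] (faults so far: 6)
  step 12: ref 4 -> FAULT, evict 2, frames=[3,4] (faults so far: 7)
  step 13: ref 1 -> FAULT, evict 3, frames=[1,4] (faults so far: 8)
  step 14: ref 3 -> FAULT, evict 4, frames=[1,3] (faults so far: 9)
  step 15: ref 3 -> HIT, frames=[1,3] (faults so far: 9)
  LRU total faults: 9
--- Optimal ---
  step 0: ref 4 -> FAULT, frames=[4,-] (faults so far: 1)
  step 1: ref 3 -> FAULT, frames=[4,3] (faults so far: 2)
  step 2: ref 3 -> HIT, frames=[4,3] (faults so far: 2)
  step 3: ref 3 -> HIT, frames=[4,3] (faults so far: 2)
  step 4: ref 4 -> HIT, frames=[4,3] (faults so far: 2)
  step 5: ref 2 -> FAULT, evict 3, frames=[4,2] (faults so far: 3)
  step 6: ref 4 -> HIT, frames=[4,2] (faults so far: 3)
  step 7: ref 3 -> FAULT, evict 2, frames=[4,3] (faults so far: 4)
  step 8: ref 3 -> HIT, frames=[4,3] (faults so far: 4)
  step 9: ref 4 -> HIT, frames=[4,3] (faults so far: 4)
  step 10: ref 2 -> FAULT, evict 4, frames=[2,3] (faults so far: 5)
  step 11: ref 3 -> HIT, frames=[2,3] (faults so far: 5)
  step 12: ref 4 -> FAULT, evict 2, frames=[4,3] (faults so far: 6)
  step 13: ref 1 -> FAULT, evict 4, frames=[1,3] (faults so far: 7)
  step 14: ref 3 -> HIT, frames=[1,3] (faults so far: 7)
  step 15: ref 3 -> HIT, frames=[1,3] (faults so far: 7)
  Optimal total faults: 7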